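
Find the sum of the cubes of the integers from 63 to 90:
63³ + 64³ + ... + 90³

Use ∑_{k=1}^{n} k³ = [n(n+1)/2]², then subtract the first 62 terms.
∑_{k=1}^{90} k³ = [90×91/2]² = 4095² = 16769025
∑_{k=1}^{62} k³ = [62×63/2]² = 1953² = 3814209
∑_{k=63}^{90} k³ = 16769025 - 3814209 = 12954816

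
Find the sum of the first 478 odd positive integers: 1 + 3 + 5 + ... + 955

Sum of first n odd numbers = n²
= 478²
= 228484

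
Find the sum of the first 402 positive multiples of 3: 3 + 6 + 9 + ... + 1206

Factor out 3: = 3(1 + 2 + ... + 402) = 3 × n(n+1)/2
= 3 × 402×403/2
= 3 × 81003
= 243009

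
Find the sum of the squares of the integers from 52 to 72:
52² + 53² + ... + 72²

Use ∑_{k=1}^{n} k² = n(n+1)(2n+1)/6, then subtract the first 51 terms.
∑_{k=1}^{72} k² = 72×73×145/6 = 127020
∑_{k=1}^{51} k² = 51×52×103/6 = 45526
∑_{k=52}^{72} k² = 127020 - 45526 = 81494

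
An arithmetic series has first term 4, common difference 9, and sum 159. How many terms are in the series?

Using S = n/2 × [2a + (n-1)d]
159 = n/2 × [2(4) + (n-1)(9)]
159 = n/2 × [8 + 9n - 9]
318 = n × [-1 + 9n]
9n² + (-1)n - 318 = 0
Discriminant: Δ = (-1)² - 4(9)(-318) = 1 + 11448 = 11449
√Δ = 107
n = [-(-1) + √Δ] / (2·9) = (1 + 107) / 18 = 108 / 18 = 6
(The negative root is discarded since n must be a positive integer.)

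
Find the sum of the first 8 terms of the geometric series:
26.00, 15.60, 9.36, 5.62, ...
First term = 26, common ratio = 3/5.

Sₙ = a(1 - rⁿ) / (1 - r)
S_8 = 26(1 - (3/5)^8) / (1 - (3/5))
S_8 = 26(1 - (6561/390625)) / (2/5)
S_8 = 4992832/78125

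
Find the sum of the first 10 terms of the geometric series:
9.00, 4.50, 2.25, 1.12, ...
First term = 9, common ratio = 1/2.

Sₙ = a(1 - rⁿ) / (1 - r)
S_10 = 9(1 - (1/2)^10) / (1 - (1/2))
S_10 = 9(1 - (1/1024)) / (1/2)
S_10 = 9207/512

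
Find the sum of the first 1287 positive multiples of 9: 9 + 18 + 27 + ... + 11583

Factor out 9: = 9(1 + 2 + ... + 1287) = 9 × n(n+1)/2
= 9 × 1287×1288/2
= 9 × 828828
= 7459452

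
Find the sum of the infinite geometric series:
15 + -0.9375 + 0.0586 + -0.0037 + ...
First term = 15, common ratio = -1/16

For |r| < 1, S = a / (1 - r)
S = 15 / (1 - (-1/16))
S = 15 / (17/16)
S = 240/17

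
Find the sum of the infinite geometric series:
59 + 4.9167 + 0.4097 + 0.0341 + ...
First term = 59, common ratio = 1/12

For |r| < 1, S = a / (1 - r)
S = 59 / (1 - (1/12))
S = 59 / (11/12)
S = 708/11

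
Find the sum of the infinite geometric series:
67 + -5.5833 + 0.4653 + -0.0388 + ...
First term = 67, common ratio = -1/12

For |r| < 1, S = a / (1 - r)
S = 67 / (1 - (-1/12))
S = 67 / (13/12)
S = 804/13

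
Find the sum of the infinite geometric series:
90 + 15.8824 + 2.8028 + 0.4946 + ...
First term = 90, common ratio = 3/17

For |r| < 1, S = a / (1 - r)
S = 90 / (1 - (3/17))
S = 90 / (14/17)
S = 765/7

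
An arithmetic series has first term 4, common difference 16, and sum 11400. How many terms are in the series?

Using S = n/2 × [2a + (n-1)d]
11400 = n/2 × [2(4) + (n-1)(16)]
11400 = n/2 × [8 + 16n - 16]
22800 = n × [-8 + 16n]
16n² + (-8)n - 22800 = 0
Discriminant: Δ = (-8)² - 4(16)(-22800) = 64 + 1459200 = 1459264
√Δ = 1208
n = [-(-8) + √Δ] / (2·16) = (8 + 1208) / 32 = 1216 / 32 = 38
(The negative root is discarded since n must be a positive integer.)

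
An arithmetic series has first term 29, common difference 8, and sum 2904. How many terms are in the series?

Using S = n/2 × [2a + (n-1)d]
2904 = n/2 × [2(29) + (n-1)(8)]
2904 = n/2 × [58 + 8n - 8]
5808 = n × [50 + 8n]
8n² + (50)n - 5808 = 0
Discriminant: Δ = (50)² - 4(8)(-5808) = 2500 + 185856 = 188356
√Δ = 434
n = [-(50) + √Δ] / (2·8) = (-50 + 434) / 16 = 384 / 16 = 24
(The negative root is discarded since n must be a positive integer.)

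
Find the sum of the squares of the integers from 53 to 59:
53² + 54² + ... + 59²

Use ∑_{k=1}^{n} k² = n(n+1)(2n+1)/6, then subtract the first 52 terms.
∑_{k=1}^{59} k² = 59×60×119/6 = 70210
∑_{k=1}^{52} k² = 52×53×105/6 = 48230
∑_{k=53}^{59} k² = 70210 - 48230 = 21980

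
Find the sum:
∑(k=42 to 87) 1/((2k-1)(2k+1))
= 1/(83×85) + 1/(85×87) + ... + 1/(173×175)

Partial fractions: 1/((2k-1)(2k+1)) = (1/2)[1/(2k-1) - 1/(2k+1)]
The series telescopes:
= (1/2)[1/83 - 1/175]
= 46/14525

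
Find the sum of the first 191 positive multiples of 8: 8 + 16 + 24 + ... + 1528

Factor out 8: = 8(1 + 2 + ... + 191) = 8 × n(n+1)/2
= 8 × 191×192/2
= 8 × 18336
= 146688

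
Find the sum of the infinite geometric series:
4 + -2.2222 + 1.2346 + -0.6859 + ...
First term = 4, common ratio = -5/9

For |r| < 1, S = a / (1 - r)
S = 4 / (1 - (-5/9))
S = 4 / (14/9)
S = 18/7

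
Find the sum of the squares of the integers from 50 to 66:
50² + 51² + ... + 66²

Use ∑_{k=1}^{n} k² = n(n+1)(2n+1)/6, then subtract the first 49 terms.
∑_{k=1}^{66} k² = 66×67×133/6 = 98021
∑_{k=1}^{49} k² = 49×50×99/6 = 40425
∑_{k=50}^{66} k² = 98021 - 40425 = 57596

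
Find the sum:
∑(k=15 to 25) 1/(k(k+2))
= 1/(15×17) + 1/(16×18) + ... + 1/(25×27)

Partial fractions: 1/(k(k+2)) = (1/2)[1/k - 1/(k+2)]
Telescoping leaves the first two and last two terms:
= (1/2)[1/15 + 1/16 - 1/26 - 1/27]
= 1507/56160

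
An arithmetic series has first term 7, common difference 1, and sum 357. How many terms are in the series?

Using S = n/2 × [2a + (n-1)d]
357 = n/2 × [2(7) + (n-1)(1)]
357 = n/2 × [14 + 1n - 1]
714 = n × [13 + 1n]
1n² + (13)n - 714 = 0
Discriminant: Δ = (13)² - 4(1)(-714) = 169 + 2856 = 3025
√Δ = 55
n = [-(13) + √Δ] / (2·1) = (-13 + 55) / 2 = 42 / 2 = 21
(The negative root is discarded since n must be a positive integer.)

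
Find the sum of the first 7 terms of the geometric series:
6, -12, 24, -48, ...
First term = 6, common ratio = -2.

Sₙ = a(1 - rⁿ) / (1 - r)
S_7 = 6(1 - (-2)^7) / (1 - (-2))
S_7 = 6(1 - (-128)) / (3)
S_7 = 258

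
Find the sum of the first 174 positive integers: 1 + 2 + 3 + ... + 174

Formula: ∑k = n(n+1)/2
= 174×175/2
= 30450/2
= 15225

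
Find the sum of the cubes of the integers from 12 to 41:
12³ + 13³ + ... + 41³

Use ∑_{k=1}^{n} k³ = [n(n+1)/2]², then subtract the first 11 terms.
∑_{k=1}^{41} k³ = [41×42/2]² = 861² = 741321
∑_{k=1}^{11} k³ = [11×12/2]² = 66² = 4356
∑_{k=12}^{41} k³ = 741321 - 4356 = 736965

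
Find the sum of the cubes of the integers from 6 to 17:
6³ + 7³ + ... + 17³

Use ∑_{k=1}^{n} k³ = [n(n+1)/2]², then subtract the first 5 terms.
∑_{k=1}^{17} k³ = [17×18/2]² = 153² = 23409
∑_{k=1}^{5} k³ = [5×6/2]² = 15² = 225
∑_{k=6}^{17} k³ = 23409 - 225 = 23184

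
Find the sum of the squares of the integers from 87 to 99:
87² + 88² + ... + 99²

Use ∑_{k=1}^{n} k² = n(n+1)(2n+1)/6, then subtract the first 86 terms.
∑_{k=1}^{99} k² = 99×100×199/6 = 328350
∑_{k=1}^{86} k² = 86×87×173/6 = 215731
∑_{k=87}^{99} k² = 328350 - 215731 = 112619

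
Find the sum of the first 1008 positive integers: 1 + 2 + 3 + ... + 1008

Formula: ∑k = n(n+1)/2
= 1008×1009/2
= 1017072/2
= 508536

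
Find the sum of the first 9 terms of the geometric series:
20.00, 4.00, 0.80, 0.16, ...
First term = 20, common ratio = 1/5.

Sₙ = a(1 - rⁿ) / (1 - r)
S_9 = 20(1 - (1/5)^9) / (1 - (1/5))
S_9 = 20(1 - (1/1953125)) / (4/5)
S_9 = 1953124/78125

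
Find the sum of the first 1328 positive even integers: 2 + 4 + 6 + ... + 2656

Sum of first n even numbers = n(n+1)
= 1328×1329
= 1764912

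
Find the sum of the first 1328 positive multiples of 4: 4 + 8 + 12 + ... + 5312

Factor out 4: = 4(1 + 2 + ... + 1328) = 4 × n(n+1)/2
= 4 × 1328×1329/2
= 4 × 882456
= 3529824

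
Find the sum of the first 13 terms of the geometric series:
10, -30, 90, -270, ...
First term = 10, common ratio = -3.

Sₙ = a(1 - rⁿ) / (1 - r)
S_13 = 10(1 - (-3)^13) / (1 - (-3))
S_13 = 10(1 - (-1594323)) / (4)
S_13 = 3985810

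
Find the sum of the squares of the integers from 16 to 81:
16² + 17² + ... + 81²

Use ∑_{k=1}^{n} k² = n(n+1)(2n+1)/6, then subtract the first 15 terms.
∑_{k=1}^{81} k² = 81×82×163/6 = 180441
∑_{k=1}^{15} k² = 15×16×31/6 = 1240
∑_{k=16}^{81} k² = 180441 - 1240 = 179201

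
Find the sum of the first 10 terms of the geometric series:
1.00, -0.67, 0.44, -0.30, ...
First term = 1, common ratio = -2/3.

Sₙ = a(1 - rⁿ) / (1 - r)
S_10 = 1(1 - (-2/3)^10) / (1 - (-2/3))
S_10 = 1(1 - (1024/59049)) / (5/3)
S_10 = 11605/19683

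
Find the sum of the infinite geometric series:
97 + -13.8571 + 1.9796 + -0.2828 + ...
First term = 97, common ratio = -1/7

For |r| < 1, S = a / (1 - r)
S = 97 / (1 - (-1/7))
S = 97 / (8/7)
S = 679/8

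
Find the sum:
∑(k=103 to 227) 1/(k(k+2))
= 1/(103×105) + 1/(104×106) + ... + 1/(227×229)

Partial fractions: 1/(k(k+2)) = (1/2)[1/k - 1/(k+2)]
Telescoping leaves the first two and last two terms:
= (1/2)[1/103 + 1/104 - 1/228 - 1/229]
= 1478125/279647472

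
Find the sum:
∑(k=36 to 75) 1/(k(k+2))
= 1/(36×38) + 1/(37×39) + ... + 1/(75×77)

Partial fractions: 1/(k(k+2)) = (1/2)[1/k - 1/(k+2)]
Telescoping leaves the first two and last two terms:
= (1/2)[1/36 + 1/37 - 1/76 - 1/77]
= 27925/1948716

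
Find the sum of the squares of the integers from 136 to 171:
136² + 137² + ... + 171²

Use ∑_{k=1}^{n} k² = n(n+1)(2n+1)/6, then subtract the first 135 terms.
∑_{k=1}^{171} k² = 171×172×343/6 = 1681386
∑_{k=1}^{135} k² = 135×136×271/6 = 829260
∑_{k=136}^{171} k² = 1681386 - 829260 = 852126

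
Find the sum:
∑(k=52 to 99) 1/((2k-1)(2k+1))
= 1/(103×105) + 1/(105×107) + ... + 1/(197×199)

Partial fractions: 1/((2k-1)(2k+1)) = (1/2)[1/(2k-1) - 1/(2k+1)]
The series telescopes:
= (1/2)[1/103 - 1/199]
= 48/20497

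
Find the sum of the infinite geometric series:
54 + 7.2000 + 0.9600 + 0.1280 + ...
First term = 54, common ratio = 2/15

For |r| < 1, S = a / (1 - r)
S = 54 / (1 - (2/15))
S = 54 / (13/15)
S = 810/13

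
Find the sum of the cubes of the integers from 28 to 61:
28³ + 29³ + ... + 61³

Use ∑_{k=1}^{n} k³ = [n(n+1)/2]², then subtract the first 27 terms.
∑_{k=1}^{61} k³ = [61×62/2]² = 1891² = 3575881
∑_{k=1}^{27} k³ = [27×28/2]² = 378² = 142884
∑_{k=28}^{61} k³ = 3575881 - 142884 = 3432997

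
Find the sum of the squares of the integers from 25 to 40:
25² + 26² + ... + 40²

Use ∑_{k=1}^{n} k² = n(n+1)(2n+1)/6, then subtract the first 24 terms.
∑_{k=1}^{40} k² = 40×41×81/6 = 22140
∑_{k=1}^{24} k² = 24×25×49/6 = 4900
∑_{k=25}^{40} k² = 22140 - 4900 = 17240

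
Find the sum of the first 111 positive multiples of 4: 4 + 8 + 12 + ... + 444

Factor out 4: = 4(1 + 2 + ... + 111) = 4 × n(n+1)/2
= 4 × 111×112/2
= 4 × 6216
= 24864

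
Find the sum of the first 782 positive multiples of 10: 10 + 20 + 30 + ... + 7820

Factor out 10: = 10(1 + 2 + ... + 782) = 10 × n(n+1)/2
= 10 × 782×783/2
= 10 × 306153
= 3061530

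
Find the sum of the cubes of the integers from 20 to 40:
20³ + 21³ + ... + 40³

Use ∑_{k=1}^{n} k³ = [n(n+1)/2]², then subtract the first 19 terms.
∑_{k=1}^{40} k³ = [40×41/2]² = 820² = 672400
∑_{k=1}^{19} k³ = [19×20/2]² = 190² = 36100
∑_{k=20}^{40} k³ = 672400 - 36100 = 636300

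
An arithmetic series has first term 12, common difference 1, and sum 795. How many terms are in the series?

Using S = n/2 × [2a + (n-1)d]
795 = n/2 × [2(12) + (n-1)(1)]
795 = n/2 × [24 + 1n - 1]
1590 = n × [23 + 1n]
1n² + (23)n - 1590 = 0
Discriminant: Δ = (23)² - 4(1)(-1590) = 529 + 6360 = 6889
√Δ = 83
n = [-(23) + √Δ] / (2·1) = (-23 + 83) / 2 = 60 / 2 = 30
(The negative root is discarded since n must be a positive integer.)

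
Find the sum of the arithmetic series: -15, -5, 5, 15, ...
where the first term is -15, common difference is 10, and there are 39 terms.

Sₙ = n/2 × (first + last)
Last term = a + (n-1)d = -15 + (39-1)×10 = 365
S_39 = 39/2 × (-15 + 365)
S_39 = 39/2 × 350 = 6825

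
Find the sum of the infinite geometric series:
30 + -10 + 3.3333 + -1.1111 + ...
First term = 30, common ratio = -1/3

For |r| < 1, S = a / (1 - r)
S = 30 / (1 - (-1/3))
S = 30 / (4/3)
S = 45/2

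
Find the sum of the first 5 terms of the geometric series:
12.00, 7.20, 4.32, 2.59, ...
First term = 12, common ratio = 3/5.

Sₙ = a(1 - rⁿ) / (1 - r)
S_5 = 12(1 - (3/5)^5) / (1 - (3/5))
S_5 = 12(1 - (243/3125)) / (2/5)
S_5 = 17292/625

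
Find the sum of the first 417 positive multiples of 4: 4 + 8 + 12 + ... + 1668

Factor out 4: = 4(1 + 2 + ... + 417) = 4 × n(n+1)/2
= 4 × 417×418/2
= 4 × 87153
= 348612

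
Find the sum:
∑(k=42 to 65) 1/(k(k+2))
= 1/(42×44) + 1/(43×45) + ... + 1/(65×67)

Partial fractions: 1/(k(k+2)) = (1/2)[1/k - 1/(k+2)]
Telescoping leaves the first two and last two terms:
= (1/2)[1/42 + 1/43 - 1/66 - 1/67]
= 5653/665511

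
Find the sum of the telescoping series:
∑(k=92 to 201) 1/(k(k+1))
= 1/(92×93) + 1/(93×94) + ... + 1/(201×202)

Partial fractions: 1/(k(k+1)) = 1/k - 1/(k+1)
The series telescopes:
= (1/92 - 1/93) + (1/93 - 1/94) + ... + (1/201 - 1/202)
= 1/92 - 1/202
= 55/9292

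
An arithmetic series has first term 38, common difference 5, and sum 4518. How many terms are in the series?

Using S = n/2 × [2a + (n-1)d]
4518 = n/2 × [2(38) + (n-1)(5)]
4518 = n/2 × [76 + 5n - 5]
9036 = n × [71 + 5n]
5n² + (71)n - 9036 = 0
Discriminant: Δ = (71)² - 4(5)(-9036) = 5041 + 180720 = 185761
√Δ = 431
n = [-(71) + √Δ] / (2·5) = (-71 + 431) / 10 = 360 / 10 = 36
(The negative root is discarded since n must be a positive integer.)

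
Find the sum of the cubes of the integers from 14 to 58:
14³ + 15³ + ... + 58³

Use ∑_{k=1}^{n} k³ = [n(n+1)/2]², then subtract the first 13 terms.
∑_{k=1}^{58} k³ = [58×59/2]² = 1711² = 2927521
∑_{k=1}^{13} k³ = [13×14/2]² = 91² = 8281
∑_{k=14}^{58} k³ = 2927521 - 8281 = 2919240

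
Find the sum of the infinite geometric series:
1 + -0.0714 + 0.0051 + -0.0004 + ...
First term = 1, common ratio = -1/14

For |r| < 1, S = a / (1 - r)
S = 1 / (1 - (-1/14))
S = 1 / (15/14)
S = 14/15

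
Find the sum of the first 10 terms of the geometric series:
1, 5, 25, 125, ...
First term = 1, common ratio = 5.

Sₙ = a(1 - rⁿ) / (1 - r)
S_10 = 1(1 - 5^10) / (1 - 5)
S_10 = 1(1 - 9765625) / (-4)
S_10 = 2441406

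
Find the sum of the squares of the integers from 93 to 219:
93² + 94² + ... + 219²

Use ∑_{k=1}^{n} k² = n(n+1)(2n+1)/6, then subtract the first 92 terms.
∑_{k=1}^{219} k² = 219×220×439/6 = 3525170
∑_{k=1}^{92} k² = 92×93×185/6 = 263810
∑_{k=93}^{219} k² = 3525170 - 263810 = 3261360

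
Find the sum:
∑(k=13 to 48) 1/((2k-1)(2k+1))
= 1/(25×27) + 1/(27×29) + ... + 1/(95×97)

Partial fractions: 1/((2k-1)(2k+1)) = (1/2)[1/(2k-1) - 1/(2k+1)]
The series telescopes:
= (1/2)[1/25 - 1/97]
= 36/2425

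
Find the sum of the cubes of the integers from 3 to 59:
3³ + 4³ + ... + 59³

Use ∑_{k=1}^{n} k³ = [n(n+1)/2]², then subtract the first 2 terms.
∑_{k=1}^{59} k³ = [59×60/2]² = 1770² = 3132900
∑_{k=1}^{2} k³ = [2×3/2]² = 3² = 9
∑_{k=3}^{59} k³ = 3132900 - 9 = 3132891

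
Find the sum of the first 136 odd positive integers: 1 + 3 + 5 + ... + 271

Sum of first n odd numbers = n²
= 136²
= 18496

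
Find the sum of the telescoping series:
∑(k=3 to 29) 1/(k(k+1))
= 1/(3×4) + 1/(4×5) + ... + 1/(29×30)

Partial fractions: 1/(k(k+1)) = 1/k - 1/(k+1)
The series telescopes:
= (1/3 - 1/4) + (1/4 - 1/5) + ... + (1/29 - 1/30)
= 1/3 - 1/30
= 3/10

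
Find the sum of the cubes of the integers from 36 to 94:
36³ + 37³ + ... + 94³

Use ∑_{k=1}^{n} k³ = [n(n+1)/2]², then subtract the first 35 terms.
∑_{k=1}^{94} k³ = [94×95/2]² = 4465² = 19936225
∑_{k=1}^{35} k³ = [35×36/2]² = 630² = 396900
∑_{k=36}^{94} k³ = 19936225 - 396900 = 19539325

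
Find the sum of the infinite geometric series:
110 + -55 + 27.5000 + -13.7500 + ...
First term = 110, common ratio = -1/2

For |r| < 1, S = a / (1 - r)
S = 110 / (1 - (-1/2))
S = 110 / (3/2)
S = 220/3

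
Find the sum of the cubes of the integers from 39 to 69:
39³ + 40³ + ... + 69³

Use ∑_{k=1}^{n} k³ = [n(n+1)/2]², then subtract the first 38 terms.
∑_{k=1}^{69} k³ = [69×70/2]² = 2415² = 5832225
∑_{k=1}^{38} k³ = [38×39/2]² = 741² = 549081
∑_{k=39}^{69} k³ = 5832225 - 549081 = 5283144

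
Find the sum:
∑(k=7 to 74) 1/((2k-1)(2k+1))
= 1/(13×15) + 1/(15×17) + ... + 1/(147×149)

Partial fractions: 1/((2k-1)(2k+1)) = (1/2)[1/(2k-1) - 1/(2k+1)]
The series telescopes:
= (1/2)[1/13 - 1/149]
= 68/1937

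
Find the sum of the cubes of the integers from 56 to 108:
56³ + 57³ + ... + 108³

Use ∑_{k=1}^{n} k³ = [n(n+1)/2]², then subtract the first 55 terms.
∑_{k=1}^{108} k³ = [108×109/2]² = 5886² = 34644996
∑_{k=1}^{55} k³ = [55×56/2]² = 1540² = 2371600
∑_{k=56}^{108} k³ = 34644996 - 2371600 = 32273396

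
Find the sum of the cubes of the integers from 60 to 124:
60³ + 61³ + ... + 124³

Use ∑_{k=1}^{n} k³ = [n(n+1)/2]², then subtract the first 59 terms.
∑_{k=1}^{124} k³ = [124×125/2]² = 7750² = 60062500
∑_{k=1}^{59} k³ = [59×60/2]² = 1770² = 3132900
∑_{k=60}^{124} k³ = 60062500 - 3132900 = 56929600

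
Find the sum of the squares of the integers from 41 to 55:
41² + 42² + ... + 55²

Use ∑_{k=1}^{n} k² = n(n+1)(2n+1)/6, then subtract the first 40 terms.
∑_{k=1}^{55} k² = 55×56×111/6 = 56980
∑_{k=1}^{40} k² = 40×41×81/6 = 22140
∑_{k=41}^{55} k² = 56980 - 22140 = 34840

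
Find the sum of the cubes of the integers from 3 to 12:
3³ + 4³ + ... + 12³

Use ∑_{k=1}^{n} k³ = [n(n+1)/2]², then subtract the first 2 terms.
∑_{k=1}^{12} k³ = [12×13/2]² = 78² = 6084
∑_{k=1}^{2} k³ = [2×3/2]² = 3² = 9
∑_{k=3}^{12} k³ = 6084 - 9 = 6075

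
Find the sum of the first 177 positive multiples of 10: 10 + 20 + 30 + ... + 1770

Factor out 10: = 10(1 + 2 + ... + 177) = 10 × n(n+1)/2
= 10 × 177×178/2
= 10 × 15753
= 157530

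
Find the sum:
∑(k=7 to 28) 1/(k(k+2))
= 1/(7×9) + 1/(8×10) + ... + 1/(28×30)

Partial fractions: 1/(k(k+2)) = (1/2)[1/k - 1/(k+2)]
Telescoping leaves the first two and last two terms:
= (1/2)[1/7 + 1/8 - 1/29 - 1/30]
= 4873/48720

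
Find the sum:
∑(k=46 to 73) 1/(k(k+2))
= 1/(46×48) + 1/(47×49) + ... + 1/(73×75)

Partial fractions: 1/(k(k+2)) = (1/2)[1/k - 1/(k+2)]
Telescoping leaves the first two and last two terms:
= (1/2)[1/46 + 1/47 - 1/74 - 1/75]
= 48503/5999550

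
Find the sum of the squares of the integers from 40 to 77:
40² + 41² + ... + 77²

Use ∑_{k=1}^{n} k² = n(n+1)(2n+1)/6, then subtract the first 39 terms.
∑_{k=1}^{77} k² = 77×78×155/6 = 155155
∑_{k=1}^{39} k² = 39×40×79/6 = 20540
∑_{k=40}^{77} k² = 155155 - 20540 = 134615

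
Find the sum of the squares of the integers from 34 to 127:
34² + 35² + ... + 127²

Use ∑_{k=1}^{n} k² = n(n+1)(2n+1)/6, then subtract the first 33 terms.
∑_{k=1}^{127} k² = 127×128×255/6 = 690880
∑_{k=1}^{33} k² = 33×34×67/6 = 12529
∑_{k=34}^{127} k² = 690880 - 12529 = 678351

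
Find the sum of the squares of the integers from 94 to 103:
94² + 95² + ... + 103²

Use ∑_{k=1}^{n} k² = n(n+1)(2n+1)/6, then subtract the first 93 terms.
∑_{k=1}^{103} k² = 103×104×207/6 = 369564
∑_{k=1}^{93} k² = 93×94×187/6 = 272459
∑_{k=94}^{103} k² = 369564 - 272459 = 97105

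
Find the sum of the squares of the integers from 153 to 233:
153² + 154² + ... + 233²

Use ∑_{k=1}^{n} k² = n(n+1)(2n+1)/6, then subtract the first 152 terms.
∑_{k=1}^{233} k² = 233×234×467/6 = 4243629
∑_{k=1}^{152} k² = 152×153×305/6 = 1182180
∑_{k=153}^{233} k² = 4243629 - 1182180 = 3061449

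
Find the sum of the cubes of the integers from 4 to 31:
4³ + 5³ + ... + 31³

Use ∑_{k=1}^{n} k³ = [n(n+1)/2]², then subtract the first 3 terms.
∑_{k=1}^{31} k³ = [31×32/2]² = 496² = 246016
∑_{k=1}^{3} k³ = [3×4/2]² = 6² = 36
∑_{k=4}^{31} k³ = 246016 - 36 = 245980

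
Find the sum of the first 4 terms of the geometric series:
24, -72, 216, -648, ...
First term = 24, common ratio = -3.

Sₙ = a(1 - rⁿ) / (1 - r)
S_4 = 24(1 - (-3)^4) / (1 - (-3))
S_4 = 24(1 - 81) / (4)
S_4 = -480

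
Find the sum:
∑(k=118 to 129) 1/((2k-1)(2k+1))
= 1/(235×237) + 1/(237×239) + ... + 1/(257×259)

Partial fractions: 1/((2k-1)(2k+1)) = (1/2)[1/(2k-1) - 1/(2k+1)]
The series telescopes:
= (1/2)[1/235 - 1/259]
= 12/60865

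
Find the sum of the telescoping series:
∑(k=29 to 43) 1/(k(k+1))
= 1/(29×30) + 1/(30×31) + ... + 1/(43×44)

Partial fractions: 1/(k(k+1)) = 1/k - 1/(k+1)
The series telescopes:
= (1/29 - 1/30) + (1/30 - 1/31) + ... + (1/43 - 1/44)
= 1/29 - 1/44
= 15/1276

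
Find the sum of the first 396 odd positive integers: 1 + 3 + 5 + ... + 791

Sum of first n odd numbers = n²
= 396²
= 156816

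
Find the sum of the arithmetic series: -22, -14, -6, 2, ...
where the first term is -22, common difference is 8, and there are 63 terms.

Sₙ = n/2 × (first + last)
Last term = a + (n-1)d = -22 + (63-1)×8 = 474
S_63 = 63/2 × (-22 + 474)
S_63 = 63/2 × 452 = 14238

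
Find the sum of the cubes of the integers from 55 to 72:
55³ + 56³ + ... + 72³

Use ∑_{k=1}^{n} k³ = [n(n+1)/2]², then subtract the first 54 terms.
∑_{k=1}^{72} k³ = [72×73/2]² = 2628² = 6906384
∑_{k=1}^{54} k³ = [54×55/2]² = 1485² = 2205225
∑_{k=55}^{72} k³ = 6906384 - 2205225 = 4701159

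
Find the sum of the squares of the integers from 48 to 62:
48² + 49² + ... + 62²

Use ∑_{k=1}^{n} k² = n(n+1)(2n+1)/6, then subtract the first 47 terms.
∑_{k=1}^{62} k² = 62×63×125/6 = 81375
∑_{k=1}^{47} k² = 47×48×95/6 = 35720
∑_{k=48}^{62} k² = 81375 - 35720 = 45655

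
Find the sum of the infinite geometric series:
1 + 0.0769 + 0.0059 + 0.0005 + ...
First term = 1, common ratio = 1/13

For |r| < 1, S = a / (1 - r)
S = 1 / (1 - (1/13))
S = 1 / (12/13)
S = 13/12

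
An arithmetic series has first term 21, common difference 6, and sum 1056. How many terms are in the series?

Using S = n/2 × [2a + (n-1)d]
1056 = n/2 × [2(21) + (n-1)(6)]
1056 = n/2 × [42 + 6n - 6]
2112 = n × [36 + 6n]
6n² + (36)n - 2112 = 0
Discriminant: Δ = (36)² - 4(6)(-2112) = 1296 + 50688 = 51984
√Δ = 228
n = [-(36) + √Δ] / (2·6) = (-36 + 228) / 12 = 192 / 12 = 16
(The negative root is discarded since n must be a positive integer.)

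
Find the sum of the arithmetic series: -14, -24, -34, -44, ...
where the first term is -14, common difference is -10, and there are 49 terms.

Sₙ = n/2 × (first + last)
Last term = a + (n-1)d = -14 + (49-1)×(-10) = -494
S_49 = 49/2 × (-14 + (-494))
S_49 = 49/2 × (-508) = -12446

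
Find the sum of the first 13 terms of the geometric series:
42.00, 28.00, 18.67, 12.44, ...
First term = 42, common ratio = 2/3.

Sₙ = a(1 - rⁿ) / (1 - r)
S_13 = 42(1 - (2/3)^13) / (1 - (2/3))
S_13 = 42(1 - (8192/1594323)) / (1/3)
S_13 = 22205834/177147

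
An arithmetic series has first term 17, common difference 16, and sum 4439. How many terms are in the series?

Using S = n/2 × [2a + (n-1)d]
4439 = n/2 × [2(17) + (n-1)(16)]
4439 = n/2 × [34 + 16n - 16]
8878 = n × [18 + 16n]
16n² + (18)n - 8878 = 0
Discriminant: Δ = (18)² - 4(16)(-8878) = 324 + 568192 = 568516
√Δ = 754
n = [-(18) + √Δ] / (2·16) = (-18 + 754) / 32 = 736 / 32 = 23
(The negative root is discarded since n must be a positive integer.)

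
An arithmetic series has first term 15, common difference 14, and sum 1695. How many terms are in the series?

Using S = n/2 × [2a + (n-1)d]
1695 = n/2 × [2(15) + (n-1)(14)]
1695 = n/2 × [30 + 14n - 14]
3390 = n × [16 + 14n]
14n² + (16)n - 3390 = 0
Discriminant: Δ = (16)² - 4(14)(-3390) = 256 + 189840 = 190096
√Δ = 436
n = [-(16) + √Δ] / (2·14) = (-16 + 436) / 28 = 420 / 28 = 15
(The negative root is discarded since n must be a positive integer.)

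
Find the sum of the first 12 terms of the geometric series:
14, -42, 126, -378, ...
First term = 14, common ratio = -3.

Sₙ = a(1 - rⁿ) / (1 - r)
S_12 = 14(1 - (-3)^12) / (1 - (-3))
S_12 = 14(1 - 531441) / (4)
S_12 = -1860040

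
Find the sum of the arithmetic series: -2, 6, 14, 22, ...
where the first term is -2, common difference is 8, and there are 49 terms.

Sₙ = n/2 × (first + last)
Last term = a + (n-1)d = -2 + (49-1)×8 = 382
S_49 = 49/2 × (-2 + 382)
S_49 = 49/2 × 380 = 9310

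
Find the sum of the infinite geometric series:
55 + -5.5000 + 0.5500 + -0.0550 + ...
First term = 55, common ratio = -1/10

For |r| < 1, S = a / (1 - r)
S = 55 / (1 - (-1/10))
S = 55 / (11/10)
S = 50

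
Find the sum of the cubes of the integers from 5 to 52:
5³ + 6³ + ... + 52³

Use ∑_{k=1}^{n} k³ = [n(n+1)/2]², then subtract the first 4 terms.
∑_{k=1}^{52} k³ = [52×53/2]² = 1378² = 1898884
∑_{k=1}^{4} k³ = [4×5/2]² = 10² = 100
∑_{k=5}^{52} k³ = 1898884 - 100 = 1898784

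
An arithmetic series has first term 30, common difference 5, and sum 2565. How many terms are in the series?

Using S = n/2 × [2a + (n-1)d]
2565 = n/2 × [2(30) + (n-1)(5)]
2565 = n/2 × [60 + 5n - 5]
5130 = n × [55 + 5n]
5n² + (55)n - 5130 = 0
Discriminant: Δ = (55)² - 4(5)(-5130) = 3025 + 102600 = 105625
√Δ = 325
n = [-(55) + √Δ] / (2·5) = (-55 + 325) / 10 = 270 / 10 = 27
(The negative root is discarded since n must be a positive integer.)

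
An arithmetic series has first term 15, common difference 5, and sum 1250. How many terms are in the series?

Using S = n/2 × [2a + (n-1)d]
1250 = n/2 × [2(15) + (n-1)(5)]
1250 = n/2 × [30 + 5n - 5]
2500 = n × [25 + 5n]
5n² + (25)n - 2500 = 0
Discriminant: Δ = (25)² - 4(5)(-2500) = 625 + 50000 = 50625
√Δ = 225
n = [-(25) + √Δ] / (2·5) = (-25 + 225) / 10 = 200 / 10 = 20
(The negative root is discarded since n must be a positive integer.)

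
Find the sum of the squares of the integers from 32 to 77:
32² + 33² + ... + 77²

Use ∑_{k=1}^{n} k² = n(n+1)(2n+1)/6, then subtract the first 31 terms.
∑_{k=1}^{77} k² = 77×78×155/6 = 155155
∑_{k=1}^{31} k² = 31×32×63/6 = 10416
∑_{k=32}^{77} k² = 155155 - 10416 = 144739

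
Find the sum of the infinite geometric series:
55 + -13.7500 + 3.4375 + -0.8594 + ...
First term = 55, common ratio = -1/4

For |r| < 1, S = a / (1 - r)
S = 55 / (1 - (-1/4))
S = 55 / (5/4)
S = 44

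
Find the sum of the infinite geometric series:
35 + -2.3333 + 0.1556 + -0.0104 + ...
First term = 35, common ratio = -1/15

For |r| < 1, S = a / (1 - r)
S = 35 / (1 - (-1/15))
S = 35 / (16/15)
S = 525/16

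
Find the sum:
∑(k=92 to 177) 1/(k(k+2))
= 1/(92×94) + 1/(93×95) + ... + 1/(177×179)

Partial fractions: 1/(k(k+2)) = (1/2)[1/k - 1/(k+2)]
Telescoping leaves the first two and last two terms:
= (1/2)[1/92 + 1/93 - 1/178 - 1/179]
= 1419989/272611272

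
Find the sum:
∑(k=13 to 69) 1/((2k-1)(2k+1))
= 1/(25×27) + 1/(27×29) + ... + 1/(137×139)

Partial fractions: 1/((2k-1)(2k+1)) = (1/2)[1/(2k-1) - 1/(2k+1)]
The series telescopes:
= (1/2)[1/25 - 1/139]
= 57/3475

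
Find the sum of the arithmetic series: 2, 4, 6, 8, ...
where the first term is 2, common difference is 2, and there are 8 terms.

Sₙ = n/2 × (first + last)
Last term = a + (n-1)d = 2 + (8-1)×2 = 16
S_8 = 8/2 × (2 + 16)
S_8 = 8/2 × 18 = 72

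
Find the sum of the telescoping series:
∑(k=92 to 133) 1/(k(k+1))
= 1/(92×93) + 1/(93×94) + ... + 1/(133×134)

Partial fractions: 1/(k(k+1)) = 1/k - 1/(k+1)
The series telescopes:
= (1/92 - 1/93) + (1/93 - 1/94) + ... + (1/133 - 1/134)
= 1/92 - 1/134
= 21/6164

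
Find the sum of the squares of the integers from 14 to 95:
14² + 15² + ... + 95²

Use ∑_{k=1}^{n} k² = n(n+1)(2n+1)/6, then subtract the first 13 terms.
∑_{k=1}^{95} k² = 95×96×191/6 = 290320
∑_{k=1}^{13} k² = 13×14×27/6 = 819
∑_{k=14}^{95} k² = 290320 - 819 = 289501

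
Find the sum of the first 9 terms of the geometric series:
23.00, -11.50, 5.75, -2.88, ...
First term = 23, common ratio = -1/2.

Sₙ = a(1 - rⁿ) / (1 - r)
S_9 = 23(1 - (-1/2)^9) / (1 - (-1/2))
S_9 = 23(1 - (-1/512)) / (3/2)
S_9 = 3933/256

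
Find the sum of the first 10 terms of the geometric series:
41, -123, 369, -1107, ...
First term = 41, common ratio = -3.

Sₙ = a(1 - rⁿ) / (1 - r)
S_10 = 41(1 - (-3)^10) / (1 - (-3))
S_10 = 41(1 - 59049) / (4)
S_10 = -605242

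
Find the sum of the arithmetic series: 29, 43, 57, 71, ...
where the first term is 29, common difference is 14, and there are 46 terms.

Sₙ = n/2 × (first + last)
Last term = a + (n-1)d = 29 + (46-1)×14 = 659
S_46 = 46/2 × (29 + 659)
S_46 = 46/2 × 688 = 15824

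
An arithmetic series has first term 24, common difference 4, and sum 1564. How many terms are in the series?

Using S = n/2 × [2a + (n-1)d]
1564 = n/2 × [2(24) + (n-1)(4)]
1564 = n/2 × [48 + 4n - 4]
3128 = n × [44 + 4n]
4n² + (44)n - 3128 = 0
Discriminant: Δ = (44)² - 4(4)(-3128) = 1936 + 50048 = 51984
√Δ = 228
n = [-(44) + √Δ] / (2·4) = (-44 + 228) / 8 = 184 / 8 = 23
(The negative root is discarded since n must be a positive integer.)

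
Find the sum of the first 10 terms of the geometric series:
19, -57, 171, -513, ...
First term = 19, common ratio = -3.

Sₙ = a(1 - rⁿ) / (1 - r)
S_10 = 19(1 - (-3)^10) / (1 - (-3))
S_10 = 19(1 - 59049) / (4)
S_10 = -280478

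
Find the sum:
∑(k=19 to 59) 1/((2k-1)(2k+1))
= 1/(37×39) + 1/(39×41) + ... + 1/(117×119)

Partial fractions: 1/((2k-1)(2k+1)) = (1/2)[1/(2k-1) - 1/(2k+1)]
The series telescopes:
= (1/2)[1/37 - 1/119]
= 41/4403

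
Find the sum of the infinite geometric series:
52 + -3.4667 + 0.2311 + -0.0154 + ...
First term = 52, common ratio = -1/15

For |r| < 1, S = a / (1 - r)
S = 52 / (1 - (-1/15))
S = 52 / (16/15)
S = 195/4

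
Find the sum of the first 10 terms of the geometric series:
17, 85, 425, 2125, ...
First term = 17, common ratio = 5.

Sₙ = a(1 - rⁿ) / (1 - r)
S_10 = 17(1 - 5^10) / (1 - 5)
S_10 = 17(1 - 9765625) / (-4)
S_10 = 41503902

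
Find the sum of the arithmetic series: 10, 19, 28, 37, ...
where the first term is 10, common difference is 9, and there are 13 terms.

Sₙ = n/2 × (first + last)
Last term = a + (n-1)d = 10 + (13-1)×9 = 118
S_13 = 13/2 × (10 + 118)
S_13 = 13/2 × 128 = 832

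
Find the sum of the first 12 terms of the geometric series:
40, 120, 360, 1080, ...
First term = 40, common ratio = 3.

Sₙ = a(1 - rⁿ) / (1 - r)
S_12 = 40(1 - 3^12) / (1 - 3)
S_12 = 40(1 - 531441) / (-2)
S_12 = 10628800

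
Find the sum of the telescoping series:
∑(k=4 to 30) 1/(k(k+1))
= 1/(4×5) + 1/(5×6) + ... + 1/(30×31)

Partial fractions: 1/(k(k+1)) = 1/k - 1/(k+1)
The series telescopes:
= (1/4 - 1/5) + (1/5 - 1/6) + ... + (1/30 - 1/31)
= 1/4 - 1/31
= 27/124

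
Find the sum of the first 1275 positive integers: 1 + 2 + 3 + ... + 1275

Formula: ∑k = n(n+1)/2
= 1275×1276/2
= 1626900/2
= 813450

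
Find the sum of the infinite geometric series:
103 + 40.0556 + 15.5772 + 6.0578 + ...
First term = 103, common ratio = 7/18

For |r| < 1, S = a / (1 - r)
S = 103 / (1 - (7/18))
S = 103 / (11/18)
S = 1854/11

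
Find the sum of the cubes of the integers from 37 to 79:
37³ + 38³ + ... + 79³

Use ∑_{k=1}^{n} k³ = [n(n+1)/2]², then subtract the first 36 terms.
∑_{k=1}^{79} k³ = [79×80/2]² = 3160² = 9985600
∑_{k=1}^{36} k³ = [36×37/2]² = 666² = 443556
∑_{k=37}^{79} k³ = 9985600 - 443556 = 9542044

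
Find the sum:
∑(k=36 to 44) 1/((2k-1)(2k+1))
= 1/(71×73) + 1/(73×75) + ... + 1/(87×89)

Partial fractions: 1/((2k-1)(2k+1)) = (1/2)[1/(2k-1) - 1/(2k+1)]
The series telescopes:
= (1/2)[1/71 - 1/89]
= 9/6319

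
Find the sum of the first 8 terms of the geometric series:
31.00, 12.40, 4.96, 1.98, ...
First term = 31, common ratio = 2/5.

Sₙ = a(1 - rⁿ) / (1 - r)
S_8 = 31(1 - (2/5)^8) / (1 - (2/5))
S_8 = 31(1 - (256/390625)) / (3/5)
S_8 = 4033813/78125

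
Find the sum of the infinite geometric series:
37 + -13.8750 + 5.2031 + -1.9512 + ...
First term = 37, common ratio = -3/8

For |r| < 1, S = a / (1 - r)
S = 37 / (1 - (-3/8))
S = 37 / (11/8)
S = 296/11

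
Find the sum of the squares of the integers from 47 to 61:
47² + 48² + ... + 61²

Use ∑_{k=1}^{n} k² = n(n+1)(2n+1)/6, then subtract the first 46 terms.
∑_{k=1}^{61} k² = 61×62×123/6 = 77531
∑_{k=1}^{46} k² = 46×47×93/6 = 33511
∑_{k=47}^{61} k² = 77531 - 33511 = 44020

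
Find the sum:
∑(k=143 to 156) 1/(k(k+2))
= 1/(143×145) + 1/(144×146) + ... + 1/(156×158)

Partial fractions: 1/(k(k+2)) = (1/2)[1/k - 1/(k+2)]
Telescoping leaves the first two and last two terms:
= (1/2)[1/143 + 1/144 - 1/157 - 1/158]
= 316421/510805152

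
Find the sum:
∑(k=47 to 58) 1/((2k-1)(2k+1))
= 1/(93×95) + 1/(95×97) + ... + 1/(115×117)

Partial fractions: 1/((2k-1)(2k+1)) = (1/2)[1/(2k-1) - 1/(2k+1)]
The series telescopes:
= (1/2)[1/93 - 1/117]
= 4/3627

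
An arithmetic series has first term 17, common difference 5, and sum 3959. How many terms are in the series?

Using S = n/2 × [2a + (n-1)d]
3959 = n/2 × [2(17) + (n-1)(5)]
3959 = n/2 × [34 + 5n - 5]
7918 = n × [29 + 5n]
5n² + (29)n - 7918 = 0
Discriminant: Δ = (29)² - 4(5)(-7918) = 841 + 158360 = 159201
√Δ = 399
n = [-(29) + √Δ] / (2·5) = (-29 + 399) / 10 = 370 / 10 = 37
(The negative root is discarded since n must be a positive integer.)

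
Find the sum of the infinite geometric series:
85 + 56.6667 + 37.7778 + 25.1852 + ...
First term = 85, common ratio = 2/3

For |r| < 1, S = a / (1 - r)
S = 85 / (1 - (2/3))
S = 85 / (1/3)
S = 255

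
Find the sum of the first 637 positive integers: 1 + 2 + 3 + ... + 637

Formula: ∑k = n(n+1)/2
= 637×638/2
= 406406/2
= 203203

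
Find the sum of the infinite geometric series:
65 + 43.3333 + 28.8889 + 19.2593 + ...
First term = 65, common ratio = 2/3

For |r| < 1, S = a / (1 - r)
S = 65 / (1 - (2/3))
S = 65 / (1/3)
S = 195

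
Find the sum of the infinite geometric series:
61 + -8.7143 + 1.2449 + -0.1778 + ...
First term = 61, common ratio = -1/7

For |r| < 1, S = a / (1 - r)
S = 61 / (1 - (-1/7))
S = 61 / (8/7)
S = 427/8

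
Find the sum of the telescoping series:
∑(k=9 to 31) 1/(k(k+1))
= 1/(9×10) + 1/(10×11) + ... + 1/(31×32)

Partial fractions: 1/(k(k+1)) = 1/k - 1/(k+1)
The series telescopes:
= (1/9 - 1/10) + (1/10 - 1/11) + ... + (1/31 - 1/32)
= 1/9 - 1/32
= 23/288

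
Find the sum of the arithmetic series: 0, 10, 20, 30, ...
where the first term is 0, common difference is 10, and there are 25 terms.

Sₙ = n/2 × (first + last)
Last term = a + (n-1)d = 0 + (25-1)×10 = 240
S_25 = 25/2 × (0 + 240)
S_25 = 25/2 × 240 = 3000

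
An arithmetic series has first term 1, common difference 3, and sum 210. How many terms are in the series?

Using S = n/2 × [2a + (n-1)d]
210 = n/2 × [2(1) + (n-1)(3)]
210 = n/2 × [2 + 3n - 3]
420 = n × [-1 + 3n]
3n² + (-1)n - 420 = 0
Discriminant: Δ = (-1)² - 4(3)(-420) = 1 + 5040 = 5041
√Δ = 71
n = [-(-1) + √Δ] / (2·3) = (1 + 71) / 6 = 72 / 6 = 12
(The negative root is discarded since n must be a positive integer.)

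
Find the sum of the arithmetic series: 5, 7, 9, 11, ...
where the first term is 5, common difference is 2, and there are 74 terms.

Sₙ = n/2 × (first + last)
Last term = a + (n-1)d = 5 + (74-1)×2 = 151
S_74 = 74/2 × (5 + 151)
S_74 = 74/2 × 156 = 5772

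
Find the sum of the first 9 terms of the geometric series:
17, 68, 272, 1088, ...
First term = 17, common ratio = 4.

Sₙ = a(1 - rⁿ) / (1 - r)
S_9 = 17(1 - 4^9) / (1 - 4)
S_9 = 17(1 - 262144) / (-3)
S_9 = 1485477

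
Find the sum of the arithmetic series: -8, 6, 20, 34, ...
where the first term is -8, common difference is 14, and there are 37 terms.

Sₙ = n/2 × (first + last)
Last term = a + (n-1)d = -8 + (37-1)×14 = 496
S_37 = 37/2 × (-8 + 496)
S_37 = 37/2 × 488 = 9028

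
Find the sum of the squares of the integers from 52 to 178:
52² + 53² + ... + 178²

Use ∑_{k=1}^{n} k² = n(n+1)(2n+1)/6, then subtract the first 51 terms.
∑_{k=1}^{178} k² = 178×179×357/6 = 1895789
∑_{k=1}^{51} k² = 51×52×103/6 = 45526
∑_{k=52}^{178} k² = 1895789 - 45526 = 1850263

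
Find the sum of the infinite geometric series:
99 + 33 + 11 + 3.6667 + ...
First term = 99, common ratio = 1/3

For |r| < 1, S = a / (1 - r)
S = 99 / (1 - (1/3))
S = 99 / (2/3)
S = 297/2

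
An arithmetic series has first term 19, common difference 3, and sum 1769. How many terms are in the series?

Using S = n/2 × [2a + (n-1)d]
1769 = n/2 × [2(19) + (n-1)(3)]
1769 = n/2 × [38 + 3n - 3]
3538 = n × [35 + 3n]
3n² + (35)n - 3538 = 0
Discriminant: Δ = (35)² - 4(3)(-3538) = 1225 + 42456 = 43681
√Δ = 209
n = [-(35) + √Δ] / (2·3) = (-35 + 209) / 6 = 174 / 6 = 29
(The negative root is discarded since n must be a positive integer.)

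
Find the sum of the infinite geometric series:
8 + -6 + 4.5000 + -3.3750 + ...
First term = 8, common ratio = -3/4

For |r| < 1, S = a / (1 - r)
S = 8 / (1 - (-3/4))
S = 8 / (7/4)
S = 32/7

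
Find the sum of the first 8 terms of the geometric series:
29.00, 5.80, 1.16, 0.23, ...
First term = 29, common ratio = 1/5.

Sₙ = a(1 - rⁿ) / (1 - r)
S_8 = 29(1 - (1/5)^8) / (1 - (1/5))
S_8 = 29(1 - (1/390625)) / (4/5)
S_8 = 2832024/78125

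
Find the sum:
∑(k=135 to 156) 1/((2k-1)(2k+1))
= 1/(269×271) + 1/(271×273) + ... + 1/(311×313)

Partial fractions: 1/((2k-1)(2k+1)) = (1/2)[1/(2k-1) - 1/(2k+1)]
The series telescopes:
= (1/2)[1/269 - 1/313]
= 22/84197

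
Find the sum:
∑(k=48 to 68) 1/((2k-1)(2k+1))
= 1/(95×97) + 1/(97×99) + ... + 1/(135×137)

Partial fractions: 1/((2k-1)(2k+1)) = (1/2)[1/(2k-1) - 1/(2k+1)]
The series telescopes:
= (1/2)[1/95 - 1/137]
= 21/13015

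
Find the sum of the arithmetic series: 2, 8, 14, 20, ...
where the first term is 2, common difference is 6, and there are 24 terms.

Sₙ = n/2 × (first + last)
Last term = a + (n-1)d = 2 + (24-1)×6 = 140
S_24 = 24/2 × (2 + 140)
S_24 = 24/2 × 142 = 1704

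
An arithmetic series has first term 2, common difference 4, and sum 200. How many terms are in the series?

Using S = n/2 × [2a + (n-1)d]
200 = n/2 × [2(2) + (n-1)(4)]
200 = n/2 × [4 + 4n - 4]
400 = n × [0 + 4n]
4n² + (0)n - 400 = 0
Discriminant: Δ = (0)² - 4(4)(-400) = 0 + 6400 = 6400
√Δ = 80
n = [-(0) + √Δ] / (2·4) = (0 + 80) / 8 = 80 / 8 = 10
(The negative root is discarded since n must be a positive integer.)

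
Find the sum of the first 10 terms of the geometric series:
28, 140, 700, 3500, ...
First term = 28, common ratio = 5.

Sₙ = a(1 - rⁿ) / (1 - r)
S_10 = 28(1 - 5^10) / (1 - 5)
S_10 = 28(1 - 9765625) / (-4)
S_10 = 68359368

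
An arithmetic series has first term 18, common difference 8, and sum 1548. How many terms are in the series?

Using S = n/2 × [2a + (n-1)d]
1548 = n/2 × [2(18) + (n-1)(8)]
1548 = n/2 × [36 + 8n - 8]
3096 = n × [28 + 8n]
8n² + (28)n - 3096 = 0
Discriminant: Δ = (28)² - 4(8)(-3096) = 784 + 99072 = 99856
√Δ = 316
n = [-(28) + √Δ] / (2·8) = (-28 + 316) / 16 = 288 / 16 = 18
(The negative root is discarded since n must be a positive integer.)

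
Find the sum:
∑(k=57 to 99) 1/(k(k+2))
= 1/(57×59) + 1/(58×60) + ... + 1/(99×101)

Partial fractions: 1/(k(k+2)) = (1/2)[1/k - 1/(k+2)]
Telescoping leaves the first two and last two terms:
= (1/2)[1/57 + 1/58 - 1/100 - 1/101]
= 248497/33390600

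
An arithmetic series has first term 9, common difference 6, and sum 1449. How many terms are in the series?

Using S = n/2 × [2a + (n-1)d]
1449 = n/2 × [2(9) + (n-1)(6)]
1449 = n/2 × [18 + 6n - 6]
2898 = n × [12 + 6n]
6n² + (12)n - 2898 = 0
Discriminant: Δ = (12)² - 4(6)(-2898) = 144 + 69552 = 69696
√Δ = 264
n = [-(12) + √Δ] / (2·6) = (-12 + 264) / 12 = 252 / 12 = 21
(The negative root is discarded since n must be a positive integer.)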